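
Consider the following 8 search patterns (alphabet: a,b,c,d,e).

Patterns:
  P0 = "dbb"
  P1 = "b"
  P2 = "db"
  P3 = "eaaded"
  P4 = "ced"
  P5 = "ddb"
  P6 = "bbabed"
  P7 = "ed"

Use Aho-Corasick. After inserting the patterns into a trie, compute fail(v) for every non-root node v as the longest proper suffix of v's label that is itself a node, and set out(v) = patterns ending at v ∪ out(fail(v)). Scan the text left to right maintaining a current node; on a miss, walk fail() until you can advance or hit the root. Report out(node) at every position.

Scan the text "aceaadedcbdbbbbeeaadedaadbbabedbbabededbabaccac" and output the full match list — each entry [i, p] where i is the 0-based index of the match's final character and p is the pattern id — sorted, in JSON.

Construct AC machine:
Trie nodes:
  n0 'ε': b→4 c→11 d→1 e→5
  n1 'd': b→2 d→14
  n2 'db': b→3  ←P2
  n3 'dbb': ·  ←P0
  n4 'b': b→16  ←P1
  n5 'e': a→6 d→21
  n6 'ea': a→7
  n7 'eaa': d→8
  n8 'eaad': e→9
  n9 'eaade': d→10
  n10 'eaaded': ·  ←P3
  n11 'c': e→12
  n12 'ce': d→13
  n13 'ced': ·  ←P4
  n14 'dd': b→15
  n15 'ddb': ·  ←P5
  n16 'bb': a→17
  n17 'bba': b→18
  n18 'bbab': e→19
  n19 'bbabe': d→20
  n20 'bbabed': ·  ←P6
  n21 'ed': ·  ←P7

BFS fail/out derivation:
  n1('d'): parent n0 fail=0; on 'd' 0 → fail=0;  out ∅∪∅=∅
  n4('b'): parent n0 fail=0; on 'b' 0 → fail=0;  out {1}∪∅={1}
  n5('e'): parent n0 fail=0; on 'e' 0 → fail=0;  out ∅∪∅=∅
  n11('c'): parent n0 fail=0; on 'c' 0 → fail=0;  out ∅∪∅=∅
  n2('db'): parent n1 fail=0; on 'b' 0 → fail=4;  out {2}∪{1}={1,2}
  n6('ea'): parent n5 fail=0; on 'a' 0 → fail=0;  out ∅∪∅=∅
  n12('ce'): parent n11 fail=0; on 'e' 0 → fail=5;  out ∅∪∅=∅
  n14('dd'): parent n1 fail=0; on 'd' 0 → fail=1;  out ∅∪∅=∅
  n16('bb'): parent n4 fail=0; on 'b' 0 → fail=4;  out ∅∪{1}={1}
  n21('ed'): parent n5 fail=0; on 'd' 0 → fail=1;  out {7}∪∅={7}
  n3('dbb'): parent n2 fail=4; on 'b' 4 → fail=16;  out {0}∪{1}={0,1}
  n7('eaa'): parent n6 fail=0; on 'a' 0 → fail=0;  out ∅∪∅=∅
  n13('ced'): parent n12 fail=5; on 'd' 5 → fail=21;  out {4}∪{7}={4,7}
  n15('ddb'): parent n14 fail=1; on 'b' 1 → fail=2;  out {5}∪{1,2}={1,2,5}
  n17('bba'): parent n16 fail=4; on 'a' 4→0 → fail=0;  out ∅∪∅=∅
  n8('eaad'): parent n7 fail=0; on 'd' 0 → fail=1;  out ∅∪∅=∅
  n18('bbab'): parent n17 fail=0; on 'b' 0 → fail=4;  out ∅∪{1}={1}
  n9('eaade'): parent n8 fail=1; on 'e' 1→0 → fail=5;  out ∅∪∅=∅
  n19('bbabe'): parent n18 fail=4; on 'e' 4→0 → fail=5;  out ∅∪∅=∅
  n10('eaaded'): parent n9 fail=5; on 'd' 5 → fail=21;  out {3}∪{7}={3,7}
  n20('bbabed'): parent n19 fail=5; on 'd' 5 → fail=21;  out {6}∪{7}={6,7}

Scan:
[0] read 'a'  n0⇒n0
[1] read 'c'  n0⇒n11
[2] read 'e'  n11⇒n12
[3] read 'a'  n12⇒n6 ·f
[4] read 'a'  n6⇒n7
[5] read 'd'  n7⇒n8
[6] read 'e'  n8⇒n9
[7] read 'd'  n9⇒n10  ** P3@[2:7],P7@[6:7]
[8] read 'c'  n10⇒n11 ·f
[9] read 'b'  n11⇒n4 ·f  ** P1@[9:9]
[10] read 'd'  n4⇒n1 ·f
[11] read 'b'  n1⇒n2  ** P1@[11:11],P2@[10:11]
[12] read 'b'  n2⇒n3  ** P0@[10:12],P1@[12:12]
[13] read 'b'  n3⇒n16 ·f  ** P1@[13:13]
[14] read 'b'  n16⇒n16 ·f  ** P1@[14:14]
[15] read 'e'  n16⇒n5 ·f
[16] read 'e'  n5⇒n5 ·f
[17] read 'a'  n5⇒n6
[18] read 'a'  n6⇒n7
[19] read 'd'  n7⇒n8
[20] read 'e'  n8⇒n9
[21] read 'd'  n9⇒n10  ** P3@[16:21],P7@[20:21]
[22] read 'a'  n10⇒n0 ·f
[23] read 'a'  n0⇒n0
[24] read 'd'  n0⇒n1
[25] read 'b'  n1⇒n2  ** P1@[25:25],P2@[24:25]
[26] read 'b'  n2⇒n3  ** P0@[24:26],P1@[26:26]
[27] read 'a'  n3⇒n17 ·f
[28] read 'b'  n17⇒n18  ** P1@[28:28]
[29] read 'e'  n18⇒n19
[30] read 'd'  n19⇒n20  ** P6@[25:30],P7@[29:30]
[31] read 'b'  n20⇒n2 ·f  ** P1@[31:31],P2@[30:31]
[32] read 'b'  n2⇒n3  ** P0@[30:32],P1@[32:32]
[33] read 'a'  n3⇒n17 ·f
[34] read 'b'  n17⇒n18  ** P1@[34:34]
[35] read 'e'  n18⇒n19
[36] read 'd'  n19⇒n20  ** P6@[31:36],P7@[35:36]
[37] read 'e'  n20⇒n5 ·f
[38] read 'd'  n5⇒n21  ** P7@[37:38]
[39] read 'b'  n21⇒n2 ·f  ** P1@[39:39],P2@[38:39]
[40] read 'a'  n2⇒n0 ·f
[41] read 'b'  n0⇒n4  ** P1@[41:41]
[42] read 'a'  n4⇒n0 ·f
[43] read 'c'  n0⇒n11
[44] read 'c'  n11⇒n11 ·f
[45] read 'a'  n11⇒n0 ·f
[46] read 'c'  n0⇒n11

All matches (sorted): [[7,3],[7,7],[9,1],[11,1],[11,2],[12,0],[12,1],[13,1],[14,1],[21,3],[21,7],[25,1],[25,2],[26,0],[26,1],[28,1],[30,6],[30,7],[31,1],[31,2],[32,0],[32,1],[34,1],[36,6],[36,7],[38,7],[39,1],[39,2],[41,1]]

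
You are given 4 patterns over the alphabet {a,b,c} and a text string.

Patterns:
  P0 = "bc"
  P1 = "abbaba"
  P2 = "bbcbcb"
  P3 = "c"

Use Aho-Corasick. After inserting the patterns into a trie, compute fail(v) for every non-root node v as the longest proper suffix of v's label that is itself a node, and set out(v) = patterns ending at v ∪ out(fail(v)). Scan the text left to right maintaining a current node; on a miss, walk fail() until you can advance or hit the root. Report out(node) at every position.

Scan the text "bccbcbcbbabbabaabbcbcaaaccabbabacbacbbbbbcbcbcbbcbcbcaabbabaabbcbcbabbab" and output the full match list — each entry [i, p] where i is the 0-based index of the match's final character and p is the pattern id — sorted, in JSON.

Construct AC machine:
Trie nodes:
  n0 'ε': a→3 b→1 c→14
  n1 'b': b→9 c→2
  n2 'bc': ·  [P0 ends]
  n3 'a': b→4
  n4 'ab': b→5
  n5 'abb': a→6
  n6 'abba': b→7
  n7 'abbab': a→8
  n8 'abbaba': ·  [P1 ends]
  n9 'bb': c→10
  n10 'bbc': b→11
  n11 'bbcb': c→12
  n12 'bbcbc': b→13
  n13 'bbcbcb': ·  [P2 ends]
  n14 'c': ·  [P3 ends]

Failure links (BFS by depth):
  fail(1) 'b': from fail(0)=0 chase 'b': 0 ⇒ 0;  out=∅∪out(0)=∅
  fail(3) 'a': from fail(0)=0 chase 'a': 0 ⇒ 0;  out=∅∪out(0)=∅
  fail(14) 'c': from fail(0)=0 chase 'c': 0 ⇒ 0;  out={3}∪out(0)={3}
  fail(2) 'bc': from fail(1)=0 chase 'c': 0 ⇒ 14;  out={0}∪out(14)={0,3}
  fail(4) 'ab': from fail(3)=0 chase 'b': 0 ⇒ 1;  out=∅∪out(1)=∅
  fail(9) 'bb': from fail(1)=0 chase 'b': 0 ⇒ 1;  out=∅∪out(1)=∅
  fail(5) 'abb': from fail(4)=1 chase 'b': 1 ⇒ 9;  out=∅∪out(9)=∅
  fail(10) 'bbc': from fail(9)=1 chase 'c': 1 ⇒ 2;  out=∅∪out(2)={0,3}
  fail(6) 'abba': from fail(5)=9 chase 'a': 9→1→0 ⇒ 3;  out=∅∪out(3)=∅
  fail(11) 'bbcb': from fail(10)=2 chase 'b': 2→14→0 ⇒ 1;  out=∅∪out(1)=∅
  fail(7) 'abbab': from fail(6)=3 chase 'b': 3 ⇒ 4;  out=∅∪out(4)=∅
  fail(12) 'bbcbc': from fail(11)=1 chase 'c': 1 ⇒ 2;  out=∅∪out(2)={0,3}
  fail(8) 'abbaba': from fail(7)=4 chase 'a': 4→1→0 ⇒ 3;  out={1}∪out(3)={1}
  fail(13) 'bbcbcb': from fail(12)=2 chase 'b': 2→14→0 ⇒ 1;  out={2}∪out(1)={2}

Text stream:
pos 0 'b': at 1
pos 1 'c': at 2  ** P0@[0:1],P3@[1:1]
pos 2 'c': at 14 ·f  ** P3@[2:2]
pos 3 'b': at 1 ·f
pos 4 'c': at 2  ** P0@[3:4],P3@[4:4]
pos 5 'b': at 1 ·f
pos 6 'c': at 2  ** P0@[5:6],P3@[6:6]
pos 7 'b': at 1 ·f
pos 8 'b': at 9
pos 9 'a': at 3 ·f
pos 10 'b': at 4
pos 11 'b': at 5
pos 12 'a': at 6
pos 13 'b': at 7
pos 14 'a': at 8  ** P1@[9:14]
pos 15 'a': at 3 ·f
pos 16 'b': at 4
pos 17 'b': at 5
pos 18 'c': at 10 ·f  ** P0@[17:18],P3@[18:18]
pos 19 'b': at 11
pos 20 'c': at 12  ** P0@[19:20],P3@[20:20]
pos 21 'a': at 3 ·f
pos 22 'a': at 3 ·f
pos 23 'a': at 3 ·f
pos 24 'c': at 14 ·f  ** P3@[24:24]
pos 25 'c': at 14 ·f  ** P3@[25:25]
pos 26 'a': at 3 ·f
pos 27 'b': at 4
pos 28 'b': at 5
pos 29 'a': at 6
pos 30 'b': at 7
pos 31 'a': at 8  ** P1@[26:31]
pos 32 'c': at 14 ·f  ** P3@[32:32]
pos 33 'b': at 1 ·f
pos 34 'a': at 3 ·f
pos 35 'c': at 14 ·f  ** P3@[35:35]
pos 36 'b': at 1 ·f
pos 37 'b': at 9
pos 38 'b': at 9 ·f
pos 39 'b': at 9 ·f
pos 40 'b': at 9 ·f
pos 41 'c': at 10  ** P0@[40:41],P3@[41:41]
pos 42 'b': at 11
pos 43 'c': at 12  ** P0@[42:43],P3@[43:43]
pos 44 'b': at 13  ** P2@[39:44]
pos 45 'c': at 2 ·f  ** P0@[44:45],P3@[45:45]
pos 46 'b': at 1 ·f
pos 47 'b': at 9
pos 48 'c': at 10  ** P0@[47:48],P3@[48:48]
pos 49 'b': at 11
pos 50 'c': at 12  ** P0@[49:50],P3@[50:50]
pos 51 'b': at 13  ** P2@[46:51]
pos 52 'c': at 2 ·f  ** P0@[51:52],P3@[52:52]
pos 53 'a': at 3 ·f
pos 54 'a': at 3 ·f
pos 55 'b': at 4
pos 56 'b': at 5
pos 57 'a': at 6
pos 58 'b': at 7
pos 59 'a': at 8  ** P1@[54:59]
pos 60 'a': at 3 ·f
pos 61 'b': at 4
pos 62 'b': at 5
pos 63 'c': at 10 ·f  ** P0@[62:63],P3@[63:63]
pos 64 'b': at 11
pos 65 'c': at 12  ** P0@[64:65],P3@[65:65]
pos 66 'b': at 13  ** P2@[61:66]
pos 67 'a': at 3 ·f
pos 68 'b': at 4
pos 69 'b': at 5
pos 70 'a': at 6
pos 71 'b': at 7

Result: [[1,0],[1,3],[2,3],[4,0],[4,3],[6,0],[6,3],[14,1],[18,0],[18,3],[20,0],[20,3],[24,3],[25,3],[31,1],[32,3],[35,3],[41,0],[41,3],[43,0],[43,3],[44,2],[45,0],[45,3],[48,0],[48,3],[50,0],[50,3],[51,2],[52,0],[52,3],[59,1],[63,0],[63,3],[65,0],[65,3],[66,2]]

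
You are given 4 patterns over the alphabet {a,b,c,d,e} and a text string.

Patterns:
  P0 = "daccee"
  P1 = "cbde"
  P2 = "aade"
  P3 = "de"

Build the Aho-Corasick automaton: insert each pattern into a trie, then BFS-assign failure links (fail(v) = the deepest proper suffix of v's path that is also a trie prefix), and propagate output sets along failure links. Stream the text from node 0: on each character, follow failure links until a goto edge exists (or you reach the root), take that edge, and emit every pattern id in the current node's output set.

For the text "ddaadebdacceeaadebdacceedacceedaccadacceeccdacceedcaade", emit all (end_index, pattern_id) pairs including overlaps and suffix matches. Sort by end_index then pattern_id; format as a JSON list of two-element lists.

Build:
Trie nodes:
  0='ε' goto a→11 c→7 d→1
  1='d' goto a→2 e→15
  2='da' goto c→3
  3='dac' goto c→4
  4='dacc' goto e→5
  5='dacce' goto e→6
  6='daccee' goto ·  [P0 ends]
  7='c' goto b→8
  8='cb' goto d→9
  9='cbd' goto e→10
  10='cbde' goto ·  [P1 ends]
  11='a' goto a→12
  12='aa' goto d→13
  13='aad' goto e→14
  14='aade' goto ·  [P2 ends]
  15='de' goto ·  [P3 ends]

BFS fail/out derivation:
  n1('d'): parent n0 fail=0; on 'd' 0 → fail=0;  out ∅∪∅=∅
  n7('c'): parent n0 fail=0; on 'c' 0 → fail=0;  out ∅∪∅=∅
  n11('a'): parent n0 fail=0; on 'a' 0 → fail=0;  out ∅∪∅=∅
  n2('da'): parent n1 fail=0; on 'a' 0 → fail=11;  out ∅∪∅=∅
  n8('cb'): parent n7 fail=0; on 'b' 0 → fail=0;  out ∅∪∅=∅
  n12('aa'): parent n11 fail=0; on 'a' 0 → fail=11;  out ∅∪∅=∅
  n15('de'): parent n1 fail=0; on 'e' 0 → fail=0;  out {3}∪∅={3}
  n3('dac'): parent n2 fail=11; on 'c' 11→0 → fail=7;  out ∅∪∅=∅
  n9('cbd'): parent n8 fail=0; on 'd' 0 → fail=1;  out ∅∪∅=∅
  n13('aad'): parent n12 fail=11; on 'd' 11→0 → fail=1;  out ∅∪∅=∅
  n4('dacc'): parent n3 fail=7; on 'c' 7→0 → fail=7;  out ∅∪∅=∅
  n10('cbde'): parent n9 fail=1; on 'e' 1 → fail=15;  out {1}∪{3}={1,3}
  n14('aade'): parent n13 fail=1; on 'e' 1 → fail=15;  out {2}∪{3}={2,3}
  n5('dacce'): parent n4 fail=7; on 'e' 7→0 → fail=0;  out ∅∪∅=∅
  n6('daccee'): parent n5 fail=0; on 'e' 0 → fail=0;  out {0}∪∅={0}

Text stream:
pos 0 'd': at 1
pos 1 'd': at 1 ·f
pos 2 'a': at 2
pos 3 'a': at 12 ·f
pos 4 'd': at 13
pos 5 'e': at 14  emit P2@[2:5],P3@[4:5]
pos 6 'b': at 0 ·f
pos 7 'd': at 1
pos 8 'a': at 2
pos 9 'c': at 3
pos 10 'c': at 4
pos 11 'e': at 5
pos 12 'e': at 6  emit P0@[7:12]
pos 13 'a': at 11 ·f
pos 14 'a': at 12
pos 15 'd': at 13
pos 16 'e': at 14  emit P2@[13:16],P3@[15:16]
pos 17 'b': at 0 ·f
pos 18 'd': at 1
pos 19 'a': at 2
pos 20 'c': at 3
pos 21 'c': at 4
pos 22 'e': at 5
pos 23 'e': at 6  emit P0@[18:23]
pos 24 'd': at 1 ·f
pos 25 'a': at 2
pos 26 'c': at 3
pos 27 'c': at 4
pos 28 'e': at 5
pos 29 'e': at 6  emit P0@[24:29]
pos 30 'd': at 1 ·f
pos 31 'a': at 2
pos 32 'c': at 3
pos 33 'c': at 4
pos 34 'a': at 11 ·f
pos 35 'd': at 1 ·f
pos 36 'a': at 2
pos 37 'c': at 3
pos 38 'c': at 4
pos 39 'e': at 5
pos 40 'e': at 6  emit P0@[35:40]
pos 41 'c': at 7 ·f
pos 42 'c': at 7 ·f
pos 43 'd': at 1 ·f
pos 44 'a': at 2
pos 45 'c': at 3
pos 46 'c': at 4
pos 47 'e': at 5
pos 48 'e': at 6  emit P0@[43:48]
pos 49 'd': at 1 ·f
pos 50 'c': at 7 ·f
pos 51 'a': at 11 ·f
pos 52 'a': at 12
pos 53 'd': at 13
pos 54 'e': at 14  emit P2@[51:54],P3@[53:54]

Result: [[5,2],[5,3],[12,0],[16,2],[16,3],[23,0],[29,0],[40,0],[48,0],[54,2],[54,3]]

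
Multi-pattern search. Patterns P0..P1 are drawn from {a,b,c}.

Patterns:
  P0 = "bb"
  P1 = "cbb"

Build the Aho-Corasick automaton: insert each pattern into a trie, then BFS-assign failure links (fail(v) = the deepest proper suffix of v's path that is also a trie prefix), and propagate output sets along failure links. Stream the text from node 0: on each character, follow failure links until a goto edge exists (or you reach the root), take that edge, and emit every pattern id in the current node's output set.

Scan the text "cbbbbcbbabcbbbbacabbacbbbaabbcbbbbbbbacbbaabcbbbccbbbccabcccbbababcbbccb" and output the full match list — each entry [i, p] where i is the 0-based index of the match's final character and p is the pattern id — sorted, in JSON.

Build:
Trie (insert patterns):
  n0 'ε': b→1 c→3
  n1 'b': b→2
  n2 'bb': ·  [P0 ends]
  n3 'c': b→4
  n4 'cb': b→5
  n5 'cbb': ·  [P1 ends]

Failure links (BFS by depth):
  fail(1) 'b': from fail(0)=0 chase 'b': 0 ⇒ 0;  out=∅∪out(0)=∅
  fail(3) 'c': from fail(0)=0 chase 'c': 0 ⇒ 0;  out=∅∪out(0)=∅
  fail(2) 'bb': from fail(1)=0 chase 'b': 0 ⇒ 1;  out={0}∪out(1)={0}
  fail(4) 'cb': from fail(3)=0 chase 'b': 0 ⇒ 1;  out=∅∪out(1)=∅
  fail(5) 'cbb': from fail(4)=1 chase 'b': 1 ⇒ 2;  out={1}∪out(2)={0,1}

Text stream:
i=0 'c': node 0→3
i=1 'b': node 3→4
i=2 'b': node 4→5  ** P0@[1:2],P1@[0:2]
i=3 'b': node 5→2 (via fail)  ** P0@[2:3]
i=4 'b': node 2→2 (via fail)  ** P0@[3:4]
i=5 'c': node 2→3 (via fail)
i=6 'b': node 3→4
i=7 'b': node 4→5  ** P0@[6:7],P1@[5:7]
i=8 'a': node 5→0 (via fail)
i=9 'b': node 0→1
i=10 'c': node 1→3 (via fail)
i=11 'b': node 3→4
i=12 'b': node 4→5  ** P0@[11:12],P1@[10:12]
i=13 'b': node 5→2 (via fail)  ** P0@[12:13]
i=14 'b': node 2→2 (via fail)  ** P0@[13:14]
i=15 'a': node 2→0 (via fail)
i=16 'c': node 0→3
i=17 'a': node 3→0 (via fail)
i=18 'b': node 0→1
i=19 'b': node 1→2  ** P0@[18:19]
i=20 'a': node 2→0 (via fail)
i=21 'c': node 0→3
i=22 'b': node 3→4
i=23 'b': node 4→5  ** P0@[22:23],P1@[21:23]
i=24 'b': node 5→2 (via fail)  ** P0@[23:24]
i=25 'a': node 2→0 (via fail)
i=26 'a': node 0→0
i=27 'b': node 0→1
i=28 'b': node 1→2  ** P0@[27:28]
i=29 'c': node 2→3 (via fail)
i=30 'b': node 3→4
i=31 'b': node 4→5  ** P0@[30:31],P1@[29:31]
i=32 'b': node 5→2 (via fail)  ** P0@[31:32]
i=33 'b': node 2→2 (via fail)  ** P0@[32:33]
i=34 'b': node 2→2 (via fail)  ** P0@[33:34]
i=35 'b': node 2→2 (via fail)  ** P0@[34:35]
i=36 'b': node 2→2 (via fail)  ** P0@[35:36]
i=37 'a': node 2→0 (via fail)
i=38 'c': node 0→3
i=39 'b': node 3→4
i=40 'b': node 4→5  ** P0@[39:40],P1@[38:40]
i=41 'a': node 5→0 (via fail)
i=42 'a': node 0→0
i=43 'b': node 0→1
i=44 'c': node 1→3 (via fail)
i=45 'b': node 3→4
i=46 'b': node 4→5  ** P0@[45:46],P1@[44:46]
i=47 'b': node 5→2 (via fail)  ** P0@[46:47]
i=48 'c': node 2→3 (via fail)
i=49 'c': node 3→3 (via fail)
i=50 'b': node 3→4
i=51 'b': node 4→5  ** P0@[50:51],P1@[49:51]
i=52 'b': node 5→2 (via fail)  ** P0@[51:52]
i=53 'c': node 2→3 (via fail)
i=54 'c': node 3→3 (via fail)
i=55 'a': node 3→0 (via fail)
i=56 'b': node 0→1
i=57 'c': node 1→3 (via fail)
i=58 'c': node 3→3 (via fail)
i=59 'c': node 3→3 (via fail)
i=60 'b': node 3→4
i=61 'b': node 4→5  ** P0@[60:61],P1@[59:61]
i=62 'a': node 5→0 (via fail)
i=63 'b': node 0→1
i=64 'a': node 1→0 (via fail)
i=65 'b': node 0→1
i=66 'c': node 1→3 (via fail)
i=67 'b': node 3→4
i=68 'b': node 4→5  ** P0@[67:68],P1@[66:68]
i=69 'c': node 5→3 (via fail)
i=70 'c': node 3→3 (via fail)
i=71 'b': node 3→4

All matches (sorted): [[2,0],[2,1],[3,0],[4,0],[7,0],[7,1],[12,0],[12,1],[13,0],[14,0],[19,0],[23,0],[23,1],[24,0],[28,0],[31,0],[31,1],[32,0],[33,0],[34,0],[35,0],[36,0],[40,0],[40,1],[46,0],[46,1],[47,0],[51,0],[51,1],[52,0],[61,0],[61,1],[68,0],[68,1]]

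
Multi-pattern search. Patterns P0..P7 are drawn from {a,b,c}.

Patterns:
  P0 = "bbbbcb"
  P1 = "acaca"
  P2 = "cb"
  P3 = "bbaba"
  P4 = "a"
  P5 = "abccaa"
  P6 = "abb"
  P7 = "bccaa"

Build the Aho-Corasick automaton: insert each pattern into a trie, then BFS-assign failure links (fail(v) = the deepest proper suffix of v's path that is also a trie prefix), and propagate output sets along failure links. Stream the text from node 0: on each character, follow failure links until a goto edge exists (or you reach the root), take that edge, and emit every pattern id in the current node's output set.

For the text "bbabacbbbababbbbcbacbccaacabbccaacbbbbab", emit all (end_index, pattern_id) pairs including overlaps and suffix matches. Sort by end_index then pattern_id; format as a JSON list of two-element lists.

Build automaton:
Trie (insert patterns):
  n0 'ε': a→7 b→1 c→12
  n1 'b': b→2 c→23
  n2 'bb': a→14 b→3
  n3 'bbb': b→4
  n4 'bbbb': c→5
  n5 'bbbbc': b→6
  n6 'bbbbcb': ·  [P0 ends]
  n7 'a': b→17 c→8  [P4 ends]
  n8 'ac': a→9
  n9 'aca': c→10
  n10 'acac': a→11
  n11 'acaca': ·  [P1 ends]
  n12 'c': b→13
  n13 'cb': ·  [P2 ends]
  n14 'bba': b→15
  n15 'bbab': a→16
  n16 'bbaba': ·  [P3 ends]
  n17 'ab': b→22 c→18
  n18 'abc': c→19
  n19 'abcc': a→20
  n20 'abcca': a→21
  n21 'abccaa': ·  [P5 ends]
  n22 'abb': ·  [P6 ends]
  n23 'bc': c→24
  n24 'bcc': a→25
  n25 'bcca': a→26
  n26 'bccaa': ·  [P7 ends]

BFS fail/out derivation:
  fail(1) 'b': from fail(0)=0 chase 'b': 0 ⇒ 0;  out=∅∪out(0)=∅
  fail(7) 'a': from fail(0)=0 chase 'a': 0 ⇒ 0;  out={4}∪out(0)={4}
  fail(12) 'c': from fail(0)=0 chase 'c': 0 ⇒ 0;  out=∅∪out(0)=∅
  fail(2) 'bb': from fail(1)=0 chase 'b': 0 ⇒ 1;  out=∅∪out(1)=∅
  fail(8) 'ac': from fail(7)=0 chase 'c': 0 ⇒ 12;  out=∅∪out(12)=∅
  fail(13) 'cb': from fail(12)=0 chase 'b': 0 ⇒ 1;  out={2}∪out(1)={2}
  fail(17) 'ab': from fail(7)=0 chase 'b': 0 ⇒ 1;  out=∅∪out(1)=∅
  fail(23) 'bc': from fail(1)=0 chase 'c': 0 ⇒ 12;  out=∅∪out(12)=∅
  fail(3) 'bbb': from fail(2)=1 chase 'b': 1 ⇒ 2;  out=∅∪out(2)=∅
  fail(9) 'aca': from fail(8)=12 chase 'a': 12→0 ⇒ 7;  out=∅∪out(7)={4}
  fail(14) 'bba': from fail(2)=1 chase 'a': 1→0 ⇒ 7;  out=∅∪out(7)={4}
  fail(18) 'abc': from fail(17)=1 chase 'c': 1 ⇒ 23;  out=∅∪out(23)=∅
  fail(22) 'abb': from fail(17)=1 chase 'b': 1 ⇒ 2;  out={6}∪out(2)={6}
  fail(24) 'bcc': from fail(23)=12 chase 'c': 12→0 ⇒ 12;  out=∅∪out(12)=∅
  fail(4) 'bbbb': from fail(3)=2 chase 'b': 2 ⇒ 3;  out=∅∪out(3)=∅
  fail(10) 'acac': from fail(9)=7 chase 'c': 7 ⇒ 8;  out=∅∪out(8)=∅
  fail(15) 'bbab': from fail(14)=7 chase 'b': 7 ⇒ 17;  out=∅∪out(17)=∅
  fail(19) 'abcc': from fail(18)=23 chase 'c': 23 ⇒ 24;  out=∅∪out(24)=∅
  fail(25) 'bcca': from fail(24)=12 chase 'a': 12→0 ⇒ 7;  out=∅∪out(7)={4}
  fail(5) 'bbbbc': from fail(4)=3 chase 'c': 3→2→1 ⇒ 23;  out=∅∪out(23)=∅
  fail(11) 'acaca': from fail(10)=8 chase 'a': 8 ⇒ 9;  out={1}∪out(9)={1,4}
  fail(16) 'bbaba': from fail(15)=17 chase 'a': 17→1→0 ⇒ 7;  out={3}∪out(7)={3,4}
  fail(20) 'abcca': from fail(19)=24 chase 'a': 24 ⇒ 25;  out=∅∪out(25)={4}
  fail(26) 'bccaa': from fail(25)=7 chase 'a': 7→0 ⇒ 7;  out={7}∪out(7)={4,7}
  fail(6) 'bbbbcb': from fail(5)=23 chase 'b': 23→12 ⇒ 13;  out={0}∪out(13)={0,2}
  fail(21) 'abccaa': from fail(20)=25 chase 'a': 25 ⇒ 26;  out={5}∪out(26)={4,5,7}

Scan:
i=0 'b': node 0→1
i=1 'b': node 1→2
i=2 'a': node 2→14  ** P4@[2:2]
i=3 'b': node 14→15
i=4 'a': node 15→16  ** P3@[0:4],P4@[4:4]
i=5 'c': node 16→8 ·f
i=6 'b': node 8→13 ·f  ** P2@[5:6]
i=7 'b': node 13→2 ·f
i=8 'b': node 2→3
i=9 'a': node 3→14 ·f  ** P4@[9:9]
i=10 'b': node 14→15
i=11 'a': node 15→16  ** P3@[7:11],P4@[11:11]
i=12 'b': node 16→17 ·f
i=13 'b': node 17→22  ** P6@[11:13]
i=14 'b': node 22→3 ·f
i=15 'b': node 3→4
i=16 'c': node 4→5
i=17 'b': node 5→6  ** P0@[12:17],P2@[16:17]
i=18 'a': node 6→7 ·f  ** P4@[18:18]
i=19 'c': node 7→8
i=20 'b': node 8→13 ·f  ** P2@[19:20]
i=21 'c': node 13→23 ·f
i=22 'c': node 23→24
i=23 'a': node 24→25  ** P4@[23:23]
i=24 'a': node 25→26  ** P4@[24:24],P7@[20:24]
i=25 'c': node 26→8 ·f
i=26 'a': node 8→9  ** P4@[26:26]
i=27 'b': node 9→17 ·f
i=28 'b': node 17→22  ** P6@[26:28]
i=29 'c': node 22→23 ·f
i=30 'c': node 23→24
i=31 'a': node 24→25  ** P4@[31:31]
i=32 'a': node 25→26  ** P4@[32:32],P7@[28:32]
i=33 'c': node 26→8 ·f
i=34 'b': node 8→13 ·f  ** P2@[33:34]
i=35 'b': node 13→2 ·f
i=36 'b': node 2→3
i=37 'b': node 3→4
i=38 'a': node 4→14 ·f  ** P4@[38:38]
i=39 'b': node 14→15

Matches: [[2,4],[4,3],[4,4],[6,2],[9,4],[11,3],[11,4],[13,6],[17,0],[17,2],[18,4],[20,2],[23,4],[24,4],[24,7],[26,4],[28,6],[31,4],[32,4],[32,7],[34,2],[38,4]]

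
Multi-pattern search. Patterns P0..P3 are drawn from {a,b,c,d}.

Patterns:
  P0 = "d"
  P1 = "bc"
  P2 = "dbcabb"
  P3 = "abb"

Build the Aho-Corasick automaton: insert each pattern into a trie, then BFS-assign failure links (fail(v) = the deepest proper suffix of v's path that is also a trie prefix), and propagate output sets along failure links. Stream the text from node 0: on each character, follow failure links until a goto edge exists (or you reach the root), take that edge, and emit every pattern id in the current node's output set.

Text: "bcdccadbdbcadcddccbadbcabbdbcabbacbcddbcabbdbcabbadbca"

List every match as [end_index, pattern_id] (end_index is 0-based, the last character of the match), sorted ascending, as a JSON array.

Construct AC machine:
Trie nodes:
  0='ε' goto a→9 b→2 d→1
  1='d' goto b→4  ←P0
  2='b' goto c→3
  3='bc' goto ·  ←P1
  4='db' goto c→5
  5='dbc' goto a→6
  6='dbca' goto b→7
  7='dbcab' goto b→8
  8='dbcabb' goto ·  ←P2
  9='a' goto b→10
  10='ab' goto b→11
  11='abb' goto ·  ←P3

Failure links (BFS by depth):
  n1('d'): parent n0 fail=0; on 'd' 0 → fail=0;  out {0}∪∅={0}
  n2('b'): parent n0 fail=0; on 'b' 0 → fail=0;  out ∅∪∅=∅
  n9('a'): parent n0 fail=0; on 'a' 0 → fail=0;  out ∅∪∅=∅
  n3('bc'): parent n2 fail=0; on 'c' 0 → fail=0;  out {1}∪∅={1}
  n4('db'): parent n1 fail=0; on 'b' 0 → fail=2;  out ∅∪∅=∅
  n10('ab'): parent n9 fail=0; on 'b' 0 → fail=2;  out ∅∪∅=∅
  n5('dbc'): parent n4 fail=2; on 'c' 2 → fail=3;  out ∅∪{1}={1}
  n11('abb'): parent n10 fail=2; on 'b' 2→0 → fail=2;  out {3}∪∅={3}
  n6('dbca'): parent n5 fail=3; on 'a' 3→0 → fail=9;  out ∅∪∅=∅
  n7('dbcab'): parent n6 fail=9; on 'b' 9 → fail=10;  out ∅∪∅=∅
  n8('dbcabb'): parent n7 fail=10; on 'b' 10 → fail=11;  out {2}∪{3}={2,3}

Run:
[0] read 'b'  n0⇒n2
[1] read 'c'  n2⇒n3  ** P1@[0:1]
[2] read 'd'  n3⇒n1 (via fail)  ** P0@[2:2]
[3] read 'c'  n1⇒n0 (via fail)
[4] read 'c'  n0⇒n0
[5] read 'a'  n0⇒n9
[6] read 'd'  n9⇒n1 (via fail)  ** P0@[6:6]
[7] read 'b'  n1⇒n4
[8] read 'd'  n4⇒n1 (via fail)  ** P0@[8:8]
[9] read 'b'  n1⇒n4
[10] read 'c'  n4⇒n5  ** P1@[9:10]
[11] read 'a'  n5⇒n6
[12] read 'd'  n6⇒n1 (via fail)  ** P0@[12:12]
[13] read 'c'  n1⇒n0 (via fail)
[14] read 'd'  n0⇒n1  ** P0@[14:14]
[15] read 'd'  n1⇒n1 (via fail)  ** P0@[15:15]
[16] read 'c'  n1⇒n0 (via fail)
[17] read 'c'  n0⇒n0
[18] read 'b'  n0⇒n2
[19] read 'a'  n2⇒n9 (via fail)
[20] read 'd'  n9⇒n1 (via fail)  ** P0@[20:20]
[21] read 'b'  n1⇒n4
[22] read 'c'  n4⇒n5  ** P1@[21:22]
[23] read 'a'  n5⇒n6
[24] read 'b'  n6⇒n7
[25] read 'b'  n7⇒n8  ** P2@[20:25],P3@[23:25]
[26] read 'd'  n8⇒n1 (via fail)  ** P0@[26:26]
[27] read 'b'  n1⇒n4
[28] read 'c'  n4⇒n5  ** P1@[27:28]
[29] read 'a'  n5⇒n6
[30] read 'b'  n6⇒n7
[31] read 'b'  n7⇒n8  ** P2@[26:31],P3@[29:31]
[32] read 'a'  n8⇒n9 (via fail)
[33] read 'c'  n9⇒n0 (via fail)
[34] read 'b'  n0⇒n2
[35] read 'c'  n2⇒n3  ** P1@[34:35]
[36] read 'd'  n3⇒n1 (via fail)  ** P0@[36:36]
[37] read 'd'  n1⇒n1 (via fail)  ** P0@[37:37]
[38] read 'b'  n1⇒n4
[39] read 'c'  n4⇒n5  ** P1@[38:39]
[40] read 'a'  n5⇒n6
[41] read 'b'  n6⇒n7
[42] read 'b'  n7⇒n8  ** P2@[37:42],P3@[40:42]
[43] read 'd'  n8⇒n1 (via fail)  ** P0@[43:43]
[44] read 'b'  n1⇒n4
[45] read 'c'  n4⇒n5  ** P1@[44:45]
[46] read 'a'  n5⇒n6
[47] read 'b'  n6⇒n7
[48] read 'b'  n7⇒n8  ** P2@[43:48],P3@[46:48]
[49] read 'a'  n8⇒n9 (via fail)
[50] read 'd'  n9⇒n1 (via fail)  ** P0@[50:50]
[51] read 'b'  n1⇒n4
[52] read 'c'  n4⇒n5  ** P1@[51:52]
[53] read 'a'  n5⇒n6

Result: [[1,1],[2,0],[6,0],[8,0],[10,1],[12,0],[14,0],[15,0],[20,0],[22,1],[25,2],[25,3],[26,0],[28,1],[31,2],[31,3],[35,1],[36,0],[37,0],[39,1],[42,2],[42,3],[43,0],[45,1],[48,2],[48,3],[50,0],[52,1]]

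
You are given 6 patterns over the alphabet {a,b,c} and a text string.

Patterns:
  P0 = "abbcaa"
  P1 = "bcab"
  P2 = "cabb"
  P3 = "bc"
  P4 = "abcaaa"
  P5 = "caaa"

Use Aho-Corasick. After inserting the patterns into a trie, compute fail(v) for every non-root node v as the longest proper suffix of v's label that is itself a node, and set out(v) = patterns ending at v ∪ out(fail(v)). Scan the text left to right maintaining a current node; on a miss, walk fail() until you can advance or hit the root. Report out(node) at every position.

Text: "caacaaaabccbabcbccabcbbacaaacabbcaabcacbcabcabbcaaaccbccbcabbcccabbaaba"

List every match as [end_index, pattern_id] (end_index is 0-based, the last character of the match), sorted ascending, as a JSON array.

Construct AC machine:
Trie (insert patterns):
  0='ε' goto a→1 b→7 c→11
  1='a' goto b→2
  2='ab' goto b→3 c→15
  3='abb' goto c→4
  4='abbc' goto a→5
  5='abbca' goto a→6
  6='abbcaa' goto ·  ←P0
  7='b' goto c→8
  8='bc' goto a→9  ←P3
  9='bca' goto b→10
  10='bcab' goto ·  ←P1
  11='c' goto a→12
  12='ca' goto a→19 b→13
  13='cab' goto b→14
  14='cabb' goto ·  ←P2
  15='abc' goto a→16
  16='abca' goto a→17
  17='abcaa' goto a→18
  18='abcaaa' goto ·  ←P4
  19='caa' goto a→20
  20='caaa' goto ·  ←P5

Failure links (BFS by depth):
  fail(1) 'a': from fail(0)=0 chase 'a': 0 ⇒ 0;  out=∅∪out(0)=∅
  fail(7) 'b': from fail(0)=0 chase 'b': 0 ⇒ 0;  out=∅∪out(0)=∅
  fail(11) 'c': from fail(0)=0 chase 'c': 0 ⇒ 0;  out=∅∪out(0)=∅
  fail(2) 'ab': from fail(1)=0 chase 'b': 0 ⇒ 7;  out=∅∪out(7)=∅
  fail(8) 'bc': from fail(7)=0 chase 'c': 0 ⇒ 11;  out={3}∪out(11)={3}
  fail(12) 'ca': from fail(11)=0 chase 'a': 0 ⇒ 1;  out=∅∪out(1)=∅
  fail(3) 'abb': from fail(2)=7 chase 'b': 7→0 ⇒ 7;  out=∅∪out(7)=∅
  fail(9) 'bca': from fail(8)=11 chase 'a': 11 ⇒ 12;  out=∅∪out(12)=∅
  fail(13) 'cab': from fail(12)=1 chase 'b': 1 ⇒ 2;  out=∅∪out(2)=∅
  fail(15) 'abc': from fail(2)=7 chase 'c': 7 ⇒ 8;  out=∅∪out(8)={3}
  fail(19) 'caa': from fail(12)=1 chase 'a': 1→0 ⇒ 1;  out=∅∪out(1)=∅
  fail(4) 'abbc': from fail(3)=7 chase 'c': 7 ⇒ 8;  out=∅∪out(8)={3}
  fail(10) 'bcab': from fail(9)=12 chase 'b': 12 ⇒ 13;  out={1}∪out(13)={1}
  fail(14) 'cabb': from fail(13)=2 chase 'b': 2 ⇒ 3;  out={2}∪out(3)={2}
  fail(16) 'abca': from fail(15)=8 chase 'a': 8 ⇒ 9;  out=∅∪out(9)=∅
  fail(20) 'caaa': from fail(19)=1 chase 'a': 1→0 ⇒ 1;  out={5}∪out(1)={5}
  fail(5) 'abbca': from fail(4)=8 chase 'a': 8 ⇒ 9;  out=∅∪out(9)=∅
  fail(17) 'abcaa': from fail(16)=9 chase 'a': 9→12 ⇒ 19;  out=∅∪out(19)=∅
  fail(6) 'abbcaa': from fail(5)=9 chase 'a': 9→12 ⇒ 19;  out={0}∪out(19)={0}
  fail(18) 'abcaaa': from fail(17)=19 chase 'a': 19 ⇒ 20;  out={4}∪out(20)={4,5}

Text stream:
pos 0 'c': at 11
pos 1 'a': at 12
pos 2 'a': at 19
pos 3 'c': at 11 (via fail)
pos 4 'a': at 12
pos 5 'a': at 19
pos 6 'a': at 20  → match P5@[3:6]
pos 7 'a': at 1 (via fail)
pos 8 'b': at 2
pos 9 'c': at 15  → match P3@[8:9]
pos 10 'c': at 11 (via fail)
pos 11 'b': at 7 (via fail)
pos 12 'a': at 1 (via fail)
pos 13 'b': at 2
pos 14 'c': at 15  → match P3@[13:14]
pos 15 'b': at 7 (via fail)
pos 16 'c': at 8  → match P3@[15:16]
pos 17 'c': at 11 (via fail)
pos 18 'a': at 12
pos 19 'b': at 13
pos 20 'c': at 15 (via fail)  → match P3@[19:20]
pos 21 'b': at 7 (via fail)
pos 22 'b': at 7 (via fail)
pos 23 'a': at 1 (via fail)
pos 24 'c': at 11 (via fail)
pos 25 'a': at 12
pos 26 'a': at 19
pos 27 'a': at 20  → match P5@[24:27]
pos 28 'c': at 11 (via fail)
pos 29 'a': at 12
pos 30 'b': at 13
pos 31 'b': at 14  → match P2@[28:31]
pos 32 'c': at 4 (via fail)  → match P3@[31:32]
pos 33 'a': at 5
pos 34 'a': at 6  → match P0@[29:34]
pos 35 'b': at 2 (via fail)
pos 36 'c': at 15  → match P3@[35:36]
pos 37 'a': at 16
pos 38 'c': at 11 (via fail)
pos 39 'b': at 7 (via fail)
pos 40 'c': at 8  → match P3@[39:40]
pos 41 'a': at 9
pos 42 'b': at 10  → match P1@[39:42]
pos 43 'c': at 15 (via fail)  → match P3@[42:43]
pos 44 'a': at 16
pos 45 'b': at 10 (via fail)  → match P1@[42:45]
pos 46 'b': at 14 (via fail)  → match P2@[43:46]
pos 47 'c': at 4 (via fail)  → match P3@[46:47]
pos 48 'a': at 5
pos 49 'a': at 6  → match P0@[44:49]
pos 50 'a': at 20 (via fail)  → match P5@[47:50]
pos 51 'c': at 11 (via fail)
pos 52 'c': at 11 (via fail)
pos 53 'b': at 7 (via fail)
pos 54 'c': at 8  → match P3@[53:54]
pos 55 'c': at 11 (via fail)
pos 56 'b': at 7 (via fail)
pos 57 'c': at 8  → match P3@[56:57]
pos 58 'a': at 9
pos 59 'b': at 10  → match P1@[56:59]
pos 60 'b': at 14 (via fail)  → match P2@[57:60]
pos 61 'c': at 4 (via fail)  → match P3@[60:61]
pos 62 'c': at 11 (via fail)
pos 63 'c': at 11 (via fail)
pos 64 'a': at 12
pos 65 'b': at 13
pos 66 'b': at 14  → match P2@[63:66]
pos 67 'a': at 1 (via fail)
pos 68 'a': at 1 (via fail)
pos 69 'b': at 2
pos 70 'a': at 1 (via fail)

All matches (sorted): [[6,5],[9,3],[14,3],[16,3],[20,3],[27,5],[31,2],[32,3],[34,0],[36,3],[40,3],[42,1],[43,3],[45,1],[46,2],[47,3],[49,0],[50,5],[54,3],[57,3],[59,1],[60,2],[61,3],[66,2]]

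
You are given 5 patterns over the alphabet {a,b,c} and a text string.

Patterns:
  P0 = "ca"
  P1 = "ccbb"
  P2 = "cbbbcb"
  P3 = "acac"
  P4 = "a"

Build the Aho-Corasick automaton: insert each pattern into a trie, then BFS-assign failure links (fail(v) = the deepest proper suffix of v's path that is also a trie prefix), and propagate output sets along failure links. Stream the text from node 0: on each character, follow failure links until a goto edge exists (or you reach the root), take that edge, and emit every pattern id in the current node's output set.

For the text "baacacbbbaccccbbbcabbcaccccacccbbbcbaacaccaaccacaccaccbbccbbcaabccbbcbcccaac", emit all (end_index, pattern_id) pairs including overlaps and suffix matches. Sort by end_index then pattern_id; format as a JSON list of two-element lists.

Construct AC machine:
Trie (insert patterns):
  n0 'ε': a→11 c→1
  n1 'c': a→2 b→6 c→3
  n2 'ca': ·  ←P0
  n3 'cc': b→4
  n4 'ccb': b→5
  n5 'ccbb': ·  ←P1
  n6 'cb': b→7
  n7 'cbb': b→8
  n8 'cbbb': c→9
  n9 'cbbbc': b→10
  n10 'cbbbcb': ·  ←P2
  n11 'a': c→12  ←P4
  n12 'ac': a→13
  n13 'aca': c→14
  n14 'acac': ·  ←P3

Failure links (BFS by depth):
  n1('c'): parent n0 fail=0; on 'c' 0 → fail=0;  out ∅∪∅=∅
  n11('a'): parent n0 fail=0; on 'a' 0 → fail=0;  out {4}∪∅={4}
  n2('ca'): parent n1 fail=0; on 'a' 0 → fail=11;  out {0}∪{4}={0,4}
  n3('cc'): parent n1 fail=0; on 'c' 0 → fail=1;  out ∅∪∅=∅
  n6('cb'): parent n1 fail=0; on 'b' 0 → fail=0;  out ∅∪∅=∅
  n12('ac'): parent n11 fail=0; on 'c' 0 → fail=1;  out ∅∪∅=∅
  n4('ccb'): parent n3 fail=1; on 'b' 1 → fail=6;  out ∅∪∅=∅
  n7('cbb'): parent n6 fail=0; on 'b' 0 → fail=0;  out ∅∪∅=∅
  n13('aca'): parent n12 fail=1; on 'a' 1 → fail=2;  out ∅∪{0,4}={0,4}
  n5('ccbb'): parent n4 fail=6; on 'b' 6 → fail=7;  out {1}∪∅={1}
  n8('cbbb'): parent n7 fail=0; on 'b' 0 → fail=0;  out ∅∪∅=∅
  n14('acac'): parent n13 fail=2; on 'c' 2→11 → fail=12;  out {3}∪∅={3}
  n9('cbbbc'): parent n8 fail=0; on 'c' 0 → fail=1;  out ∅∪∅=∅
  n10('cbbbcb'): parent n9 fail=1; on 'b' 1 → fail=6;  out {2}∪∅={2}

Text stream:
i=0 'b': node 0→0
i=1 'a': node 0→11  ** P4@[1:1]
i=2 'a': node 11→11 (fail-walked)  ** P4@[2:2]
i=3 'c': node 11→12
i=4 'a': node 12→13  ** P0@[3:4],P4@[4:4]
i=5 'c': node 13→14  ** P3@[2:5]
i=6 'b': node 14→6 (fail-walked)
i=7 'b': node 6→7
i=8 'b': node 7→8
i=9 'a': node 8→11 (fail-walked)  ** P4@[9:9]
i=10 'c': node 11→12
i=11 'c': node 12→3 (fail-walked)
i=12 'c': node 3→3 (fail-walked)
i=13 'c': node 3→3 (fail-walked)
i=14 'b': node 3→4
i=15 'b': node 4→5  ** P1@[12:15]
i=16 'b': node 5→8 (fail-walked)
i=17 'c': node 8→9
i=18 'a': node 9→2 (fail-walked)  ** P0@[17:18],P4@[18:18]
i=19 'b': node 2→0 (fail-walked)
i=20 'b': node 0→0
i=21 'c': node 0→1
i=22 'a': node 1→2  ** P0@[21:22],P4@[22:22]
i=23 'c': node 2→12 (fail-walked)
i=24 'c': node 12→3 (fail-walked)
i=25 'c': node 3→3 (fail-walked)
i=26 'c': node 3→3 (fail-walked)
i=27 'a': node 3→2 (fail-walked)  ** P0@[26:27],P4@[27:27]
i=28 'c': node 2→12 (fail-walked)
i=29 'c': node 12→3 (fail-walked)
i=30 'c': node 3→3 (fail-walked)
i=31 'b': node 3→4
i=32 'b': node 4→5  ** P1@[29:32]
i=33 'b': node 5→8 (fail-walked)
i=34 'c': node 8→9
i=35 'b': node 9→10  ** P2@[30:35]
i=36 'a': node 10→11 (fail-walked)  ** P4@[36:36]
i=37 'a': node 11→11 (fail-walked)  ** P4@[37:37]
i=38 'c': node 11→12
i=39 'a': node 12→13  ** P0@[38:39],P4@[39:39]
i=40 'c': node 13→14  ** P3@[37:40]
i=41 'c': node 14→3 (fail-walked)
i=42 'a': node 3→2 (fail-walked)  ** P0@[41:42],P4@[42:42]
i=43 'a': node 2→11 (fail-walked)  ** P4@[43:43]
i=44 'c': node 11→12
i=45 'c': node 12→3 (fail-walked)
i=46 'a': node 3→2 (fail-walked)  ** P0@[45:46],P4@[46:46]
i=47 'c': node 2→12 (fail-walked)
i=48 'a': node 12→13  ** P0@[47:48],P4@[48:48]
i=49 'c': node 13→14  ** P3@[46:49]
i=50 'c': node 14→3 (fail-walked)
i=51 'a': node 3→2 (fail-walked)  ** P0@[50:51],P4@[51:51]
i=52 'c': node 2→12 (fail-walked)
i=53 'c': node 12→3 (fail-walked)
i=54 'b': node 3→4
i=55 'b': node 4→5  ** P1@[52:55]
i=56 'c': node 5→1 (fail-walked)
i=57 'c': node 1→3
i=58 'b': node 3→4
i=59 'b': node 4→5  ** P1@[56:59]
i=60 'c': node 5→1 (fail-walked)
i=61 'a': node 1→2  ** P0@[60:61],P4@[61:61]
i=62 'a': node 2→11 (fail-walked)  ** P4@[62:62]
i=63 'b': node 11→0 (fail-walked)
i=64 'c': node 0→1
i=65 'c': node 1→3
i=66 'b': node 3→4
i=67 'b': node 4→5  ** P1@[64:67]
i=68 'c': node 5→1 (fail-walked)
i=69 'b': node 1→6
i=70 'c': node 6→1 (fail-walked)
i=71 'c': node 1→3
i=72 'c': node 3→3 (fail-walked)
i=73 'a': node 3→2 (fail-walked)  ** P0@[72:73],P4@[73:73]
i=74 'a': node 2→11 (fail-walked)  ** P4@[74:74]
i=75 'c': node 11→12

All matches (sorted): [[1,4],[2,4],[4,0],[4,4],[5,3],[9,4],[15,1],[18,0],[18,4],[22,0],[22,4],[27,0],[27,4],[32,1],[35,2],[36,4],[37,4],[39,0],[39,4],[40,3],[42,0],[42,4],[43,4],[46,0],[46,4],[48,0],[48,4],[49,3],[51,0],[51,4],[55,1],[59,1],[61,0],[61,4],[62,4],[67,1],[73,0],[73,4],[74,4]]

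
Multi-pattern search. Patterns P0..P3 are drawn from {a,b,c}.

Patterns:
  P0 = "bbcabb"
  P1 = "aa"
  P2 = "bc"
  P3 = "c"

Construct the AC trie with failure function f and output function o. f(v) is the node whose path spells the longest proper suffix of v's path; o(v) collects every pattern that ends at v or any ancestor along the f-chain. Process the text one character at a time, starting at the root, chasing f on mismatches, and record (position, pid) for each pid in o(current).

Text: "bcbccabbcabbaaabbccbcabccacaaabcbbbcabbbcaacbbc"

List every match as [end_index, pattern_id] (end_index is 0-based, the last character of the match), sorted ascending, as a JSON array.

Construct AC machine:
Trie (insert patterns):
  0='ε' goto a→7 b→1 c→10
  1='b' goto b→2 c→9
  2='bb' goto c→3
  3='bbc' goto a→4
  4='bbca' goto b→5
  5='bbcab' goto b→6
  6='bbcabb' goto ·  ←P0
  7='a' goto a→8
  8='aa' goto ·  ←P1
  9='bc' goto ·  ←P2
  10='c' goto ·  ←P3

BFS fail/out derivation:
  fail(1) 'b': from fail(0)=0 chase 'b': 0 ⇒ 0;  out=∅∪out(0)=∅
  fail(7) 'a': from fail(0)=0 chase 'a': 0 ⇒ 0;  out=∅∪out(0)=∅
  fail(10) 'c': from fail(0)=0 chase 'c': 0 ⇒ 0;  out={3}∪out(0)={3}
  fail(2) 'bb': from fail(1)=0 chase 'b': 0 ⇒ 1;  out=∅∪out(1)=∅
  fail(8) 'aa': from fail(7)=0 chase 'a': 0 ⇒ 7;  out={1}∪out(7)={1}
  fail(9) 'bc': from fail(1)=0 chase 'c': 0 ⇒ 10;  out={2}∪out(10)={2,3}
  fail(3) 'bbc': from fail(2)=1 chase 'c': 1 ⇒ 9;  out=∅∪out(9)={2,3}
  fail(4) 'bbca': from fail(3)=9 chase 'a': 9→10→0 ⇒ 7;  out=∅∪out(7)=∅
  fail(5) 'bbcab': from fail(4)=7 chase 'b': 7→0 ⇒ 1;  out=∅∪out(1)=∅
  fail(6) 'bbcabb': from fail(5)=1 chase 'b': 1 ⇒ 2;  out={0}∪out(2)={0}

Run:
[0] read 'b'  n0⇒n1
[1] read 'c'  n1⇒n9  ** P2@[0:1],P3@[1:1]
[2] read 'b'  n9⇒n1 ·f
[3] read 'c'  n1⇒n9  ** P2@[2:3],P3@[3:3]
[4] read 'c'  n9⇒n10 ·f  ** P3@[4:4]
[5] read 'a'  n10⇒n7 ·f
[6] read 'b'  n7⇒n1 ·f
[7] read 'b'  n1⇒n2
[8] read 'c'  n2⇒n3  ** P2@[7:8],P3@[8:8]
[9] read 'a'  n3⇒n4
[10] read 'b'  n4⇒n5
[11] read 'b'  n5⇒n6  ** P0@[6:11]
[12] read 'a'  n6⇒n7 ·f
[13] read 'a'  n7⇒n8  ** P1@[12:13]
[14] read 'a'  n8⇒n8 ·f  ** P1@[13:14]
[15] read 'b'  n8⇒n1 ·f
[16] read 'b'  n1⇒n2
[17] read 'c'  n2⇒n3  ** P2@[16:17],P3@[17:17]
[18] read 'c'  n3⇒n10 ·f  ** P3@[18:18]
[19] read 'b'  n10⇒n1 ·f
[20] read 'c'  n1⇒n9  ** P2@[19:20],P3@[20:20]
[21] read 'a'  n9⇒n7 ·f
[22] read 'b'  n7⇒n1 ·f
[23] read 'c'  n1⇒n9  ** P2@[22:23],P3@[23:23]
[24] read 'c'  n9⇒n10 ·f  ** P3@[24:24]
[25] read 'a'  n10⇒n7 ·f
[26] read 'c'  n7⇒n10 ·f  ** P3@[26:26]
[27] read 'a'  n10⇒n7 ·f
[28] read 'a'  n7⇒n8  ** P1@[27:28]
[29] read 'a'  n8⇒n8 ·f  ** P1@[28:29]
[30] read 'b'  n8⇒n1 ·f
[31] read 'c'  n1⇒n9  ** P2@[30:31],P3@[31:31]
[32] read 'b'  n9⇒n1 ·f
[33] read 'b'  n1⇒n2
[34] read 'b'  n2⇒n2 ·f
[35] read 'c'  n2⇒n3  ** P2@[34:35],P3@[35:35]
[36] read 'a'  n3⇒n4
[37] read 'b'  n4⇒n5
[38] read 'b'  n5⇒n6  ** P0@[33:38]
[39] read 'b'  n6⇒n2 ·f
[40] read 'c'  n2⇒n3  ** P2@[39:40],P3@[40:40]
[41] read 'a'  n3⇒n4
[42] read 'a'  n4⇒n8 ·f  ** P1@[41:42]
[43] read 'c'  n8⇒n10 ·f  ** P3@[43:43]
[44] read 'b'  n10⇒n1 ·f
[45] read 'b'  n1⇒n2
[46] read 'c'  n2⇒n3  ** P2@[45:46],P3@[46:46]

Matches: [[1,2],[1,3],[3,2],[3,3],[4,3],[8,2],[8,3],[11,0],[13,1],[14,1],[17,2],[17,3],[18,3],[20,2],[20,3],[23,2],[23,3],[24,3],[26,3],[28,1],[29,1],[31,2],[31,3],[35,2],[35,3],[38,0],[40,2],[40,3],[42,1],[43,3],[46,2],[46,3]]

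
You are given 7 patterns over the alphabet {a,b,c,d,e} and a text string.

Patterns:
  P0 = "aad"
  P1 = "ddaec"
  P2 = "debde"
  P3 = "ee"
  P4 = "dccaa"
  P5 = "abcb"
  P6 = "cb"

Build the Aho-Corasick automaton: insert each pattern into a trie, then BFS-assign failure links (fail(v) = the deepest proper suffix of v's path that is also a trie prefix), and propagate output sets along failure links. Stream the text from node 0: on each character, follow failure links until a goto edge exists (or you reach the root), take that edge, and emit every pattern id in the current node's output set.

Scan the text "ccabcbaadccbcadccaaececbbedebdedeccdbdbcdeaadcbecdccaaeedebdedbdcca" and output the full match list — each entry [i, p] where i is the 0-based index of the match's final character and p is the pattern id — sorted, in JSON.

Construct AC machine:
Trie (insert patterns):
  0='ε' goto a→1 c→22 d→4 e→13
  1='a' goto a→2 b→19
  2='aa' goto d→3
  3='aad' goto ·  ←P0
  4='d' goto c→15 d→5 e→9
  5='dd' goto a→6
  6='dda' goto e→7
  7='ddae' goto c→8
  8='ddaec' goto ·  ←P1
  9='de' goto b→10
  10='deb' goto d→11
  11='debd' goto e→12
  12='debde' goto ·  ←P2
  13='e' goto e→14
  14='ee' goto ·  ←P3
  15='dc' goto c→16
  16='dcc' goto a→17
  17='dcca' goto a→18
  18='dccaa' goto ·  ←P4
  19='ab' goto c→20
  20='abc' goto b→21
  21='abcb' goto ·  ←P5
  22='c' goto b→23
  23='cb' goto ·  ←P6

BFS fail/out derivation:
  n1('a'): parent n0 fail=0; on 'a' 0 → fail=0;  out ∅∪∅=∅
  n4('d'): parent n0 fail=0; on 'd' 0 → fail=0;  out ∅∪∅=∅
  n13('e'): parent n0 fail=0; on 'e' 0 → fail=0;  out ∅∪∅=∅
  n22('c'): parent n0 fail=0; on 'c' 0 → fail=0;  out ∅∪∅=∅
  n2('aa'): parent n1 fail=0; on 'a' 0 → fail=1;  out ∅∪∅=∅
  n5('dd'): parent n4 fail=0; on 'd' 0 → fail=4;  out ∅∪∅=∅
  n9('de'): parent n4 fail=0; on 'e' 0 → fail=13;  out ∅∪∅=∅
  n14('ee'): parent n13 fail=0; on 'e' 0 → fail=13;  out {3}∪∅={3}
  n15('dc'): parent n4 fail=0; on 'c' 0 → fail=22;  out ∅∪∅=∅
  n19('ab'): parent n1 fail=0; on 'b' 0 → fail=0;  out ∅∪∅=∅
  n23('cb'): parent n22 fail=0; on 'b' 0 → fail=0;  out {6}∪∅={6}
  n3('aad'): parent n2 fail=1; on 'd' 1→0 → fail=4;  out {0}∪∅={0}
  n6('dda'): parent n5 fail=4; on 'a' 4→0 → fail=1;  out ∅∪∅=∅
  n10('deb'): parent n9 fail=13; on 'b' 13→0 → fail=0;  out ∅∪∅=∅
  n16('dcc'): parent n15 fail=22; on 'c' 22→0 → fail=22;  out ∅∪∅=∅
  n20('abc'): parent n19 fail=0; on 'c' 0 → fail=22;  out ∅∪∅=∅
  n7('ddae'): parent n6 fail=1; on 'e' 1→0 → fail=13;  out ∅∪∅=∅
  n11('debd'): parent n10 fail=0; on 'd' 0 → fail=4;  out ∅∪∅=∅
  n17('dcca'): parent n16 fail=22; on 'a' 22→0 → fail=1;  out ∅∪∅=∅
  n21('abcb'): parent n20 fail=22; on 'b' 22 → fail=23;  out {5}∪{6}={5,6}
  n8('ddaec'): parent n7 fail=13; on 'c' 13→0 → fail=22;  out {1}∪∅={1}
  n12('debde'): parent n11 fail=4; on 'e' 4 → fail=9;  out {2}∪∅={2}
  n18('dccaa'): parent n17 fail=1; on 'a' 1 → fail=2;  out {4}∪∅={4}

Run:
[0] read 'c'  n0⇒n22
[1] read 'c'  n22⇒n22 (via fail)
[2] read 'a'  n22⇒n1 (via fail)
[3] read 'b'  n1⇒n19
[4] read 'c'  n19⇒n20
[5] read 'b'  n20⇒n21  emit P5@[2:5],P6@[4:5]
[6] read 'a'  n21⇒n1 (via fail)
[7] read 'a'  n1⇒n2
[8] read 'd'  n2⇒n3  emit P0@[6:8]
[9] read 'c'  n3⇒n15 (via fail)
[10] read 'c'  n15⇒n16
[11] read 'b'  n16⇒n23 (via fail)  emit P6@[10:11]
[12] read 'c'  n23⇒n22 (via fail)
[13] read 'a'  n22⇒n1 (via fail)
[14] read 'd'  n1⇒n4 (via fail)
[15] read 'c'  n4⇒n15
[16] read 'c'  n15⇒n16
[17] read 'a'  n16⇒n17
[18] read 'a'  n17⇒n18  emit P4@[14:18]
[19] read 'e'  n18⇒n13 (via fail)
[20] read 'c'  n13⇒n22 (via fail)
[21] read 'e'  n22⇒n13 (via fail)
[22] read 'c'  n13⇒n22 (via fail)
[23] read 'b'  n22⇒n23  emit P6@[22:23]
[24] read 'b'  n23⇒n0 (via fail)
[25] read 'e'  n0⇒n13
[26] read 'd'  n13⇒n4 (via fail)
[27] read 'e'  n4⇒n9
[28] read 'b'  n9⇒n10
[29] read 'd'  n10⇒n11
[30] read 'e'  n11⇒n12  emit P2@[26:30]
[31] read 'd'  n12⇒n4 (via fail)
[32] read 'e'  n4⇒n9
[33] read 'c'  n9⇒n22 (via fail)
[34] read 'c'  n22⇒n22 (via fail)
[35] read 'd'  n22⇒n4 (via fail)
[36] read 'b'  n4⇒n0 (via fail)
[37] read 'd'  n0⇒n4
[38] read 'b'  n4⇒n0 (via fail)
[39] read 'c'  n0⇒n22
[40] read 'd'  n22⇒n4 (via fail)
[41] read 'e'  n4⇒n9
[42] read 'a'  n9⇒n1 (via fail)
[43] read 'a'  n1⇒n2
[44] read 'd'  n2⇒n3  emit P0@[42:44]
[45] read 'c'  n3⇒n15 (via fail)
[46] read 'b'  n15⇒n23 (via fail)  emit P6@[45:46]
[47] read 'e'  n23⇒n13 (via fail)
[48] read 'c'  n13⇒n22 (via fail)
[49] read 'd'  n22⇒n4 (via fail)
[50] read 'c'  n4⇒n15
[51] read 'c'  n15⇒n16
[52] read 'a'  n16⇒n17
[53] read 'a'  n17⇒n18  emit P4@[49:53]
[54] read 'e'  n18⇒n13 (via fail)
[55] read 'e'  n13⇒n14  emit P3@[54:55]
[56] read 'd'  n14⇒n4 (via fail)
[57] read 'e'  n4⇒n9
[58] read 'b'  n9⇒n10
[59] read 'd'  n10⇒n11
[60] read 'e'  n11⇒n12  emit P2@[56:60]
[61] read 'd'  n12⇒n4 (via fail)
[62] read 'b'  n4⇒n0 (via fail)
[63] read 'd'  n0⇒n4
[64] read 'c'  n4⇒n15
[65] read 'c'  n15⇒n16
[66] read 'a'  n16⇒n17

Matches: [[5,5],[5,6],[8,0],[11,6],[18,4],[23,6],[30,2],[44,0],[46,6],[53,4],[55,3],[60,2]]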